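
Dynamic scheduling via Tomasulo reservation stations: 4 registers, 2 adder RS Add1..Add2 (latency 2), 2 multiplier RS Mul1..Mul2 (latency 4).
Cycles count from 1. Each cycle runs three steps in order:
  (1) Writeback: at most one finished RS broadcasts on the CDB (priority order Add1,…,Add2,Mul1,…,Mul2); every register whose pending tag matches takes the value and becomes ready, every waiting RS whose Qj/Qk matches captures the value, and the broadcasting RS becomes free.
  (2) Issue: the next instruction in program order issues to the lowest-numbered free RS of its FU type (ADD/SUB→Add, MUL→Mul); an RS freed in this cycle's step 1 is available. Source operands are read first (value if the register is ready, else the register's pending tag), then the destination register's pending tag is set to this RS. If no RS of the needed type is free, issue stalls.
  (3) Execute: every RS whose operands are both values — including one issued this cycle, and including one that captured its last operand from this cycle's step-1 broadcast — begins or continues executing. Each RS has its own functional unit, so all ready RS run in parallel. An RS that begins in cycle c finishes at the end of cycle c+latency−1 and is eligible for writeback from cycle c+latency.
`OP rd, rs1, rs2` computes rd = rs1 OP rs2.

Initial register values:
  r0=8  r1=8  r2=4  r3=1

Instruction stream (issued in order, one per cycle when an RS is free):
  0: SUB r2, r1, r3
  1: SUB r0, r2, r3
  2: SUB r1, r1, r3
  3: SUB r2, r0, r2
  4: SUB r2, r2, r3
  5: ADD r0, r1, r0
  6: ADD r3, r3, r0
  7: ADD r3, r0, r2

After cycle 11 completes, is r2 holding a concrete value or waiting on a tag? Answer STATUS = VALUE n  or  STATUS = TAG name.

  c1: issue SUB r2<-Add1  regs: r0:8,r1:8,r2:Add1,r3:1
  c2: issue SUB r0<-Add2  regs: r0:Add2,r1:8,r2:Add1,r3:1
  c3: CDB Add1=7; issue SUB r1<-Add1  regs: r0:Add2,r1:Add1,r2:7,r3:1
  c4: stall  regs: r0:Add2,r1:Add1,r2:7,r3:1
  c5: CDB Add1=7; issue SUB r2<-Add1  regs: r0:Add2,r1:7,r2:Add1,r3:1
  c6: CDB Add2=6; issue SUB r2<-Add2  regs: r0:6,r1:7,r2:Add2,r3:1
  c7: stall  regs: r0:6,r1:7,r2:Add2,r3:1
  c8: CDB Add1=-1; issue ADD r0<-Add1  regs: r0:Add1,r1:7,r2:Add2,r3:1
  c9: stall  regs: r0:Add1,r1:7,r2:Add2,r3:1
  c10: CDB Add1=13; issue ADD r3<-Add1  regs: r0:13,r1:7,r2:Add2,r3:Add1
  c11: CDB Add2=-2; issue ADD r3<-Add2  regs: r0:13,r1:7,r2:-2,r3:Add2

STATUS = VALUE -2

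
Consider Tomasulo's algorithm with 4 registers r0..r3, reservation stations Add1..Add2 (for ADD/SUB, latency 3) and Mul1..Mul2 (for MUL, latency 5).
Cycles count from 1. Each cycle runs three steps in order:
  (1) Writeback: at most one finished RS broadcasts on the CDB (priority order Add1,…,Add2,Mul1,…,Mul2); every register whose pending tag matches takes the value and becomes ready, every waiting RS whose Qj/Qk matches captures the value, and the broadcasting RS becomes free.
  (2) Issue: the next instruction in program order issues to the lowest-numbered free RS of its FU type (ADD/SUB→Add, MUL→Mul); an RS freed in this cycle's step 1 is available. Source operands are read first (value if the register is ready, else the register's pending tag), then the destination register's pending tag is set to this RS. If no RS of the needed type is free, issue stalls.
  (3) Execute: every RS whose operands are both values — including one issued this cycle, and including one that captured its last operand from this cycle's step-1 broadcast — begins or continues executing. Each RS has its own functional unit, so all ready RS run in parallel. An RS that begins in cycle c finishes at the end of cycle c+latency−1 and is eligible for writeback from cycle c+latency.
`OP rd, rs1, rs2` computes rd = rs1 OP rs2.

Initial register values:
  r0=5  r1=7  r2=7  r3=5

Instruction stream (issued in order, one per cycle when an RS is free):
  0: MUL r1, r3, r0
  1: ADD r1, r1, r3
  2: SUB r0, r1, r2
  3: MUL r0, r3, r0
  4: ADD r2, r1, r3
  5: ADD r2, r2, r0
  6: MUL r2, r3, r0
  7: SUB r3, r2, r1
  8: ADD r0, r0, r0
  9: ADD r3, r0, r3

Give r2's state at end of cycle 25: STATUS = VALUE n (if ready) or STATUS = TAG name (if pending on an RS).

cycle 1: issue MUL r1<-Mul1 // r0:5,r1:Mul1,r2:7,r3:5
cycle 2: issue ADD r1<-Add1 // r0:5,r1:Add1,r2:7,r3:5
cycle 3: issue SUB r0<-Add2 // r0:Add2,r1:Add1,r2:7,r3:5
cycle 4: issue MUL r0<-Mul2 // r0:Mul2,r1:Add1,r2:7,r3:5
cycle 5: stall // r0:Mul2,r1:Add1,r2:7,r3:5
cycle 6: CDB Mul1=25; stall // r0:Mul2,r1:Add1,r2:7,r3:5
cycle 7: stall // r0:Mul2,r1:Add1,r2:7,r3:5
cycle 8: stall // r0:Mul2,r1:Add1,r2:7,r3:5
cycle 9: CDB Add1=30; issue ADD r2<-Add1 // r0:Mul2,r1:30,r2:Add1,r3:5
cycle 10: stall // r0:Mul2,r1:30,r2:Add1,r3:5
cycle 11: stall // r0:Mul2,r1:30,r2:Add1,r3:5
cycle 12: CDB Add1=35; issue ADD r2<-Add1 // r0:Mul2,r1:30,r2:Add1,r3:5
cycle 13: CDB Add2=23; issue MUL r2<-Mul1 // r0:Mul2,r1:30,r2:Mul1,r3:5
cycle 14: issue SUB r3<-Add2 // r0:Mul2,r1:30,r2:Mul1,r3:Add2
cycle 15: stall // r0:Mul2,r1:30,r2:Mul1,r3:Add2
cycle 16: stall // r0:Mul2,r1:30,r2:Mul1,r3:Add2
cycle 17: stall // r0:Mul2,r1:30,r2:Mul1,r3:Add2
cycle 18: CDB Mul2=115; stall // r0:115,r1:30,r2:Mul1,r3:Add2
cycle 19: stall // r0:115,r1:30,r2:Mul1,r3:Add2
cycle 20: stall // r0:115,r1:30,r2:Mul1,r3:Add2
cycle 21: CDB Add1=150; issue ADD r0<-Add1 // r0:Add1,r1:30,r2:Mul1,r3:Add2
cycle 22: stall // r0:Add1,r1:30,r2:Mul1,r3:Add2
cycle 23: CDB Mul1=575; stall // r0:Add1,r1:30,r2:575,r3:Add2
cycle 24: CDB Add1=230; issue ADD r3<-Add1 // r0:230,r1:30,r2:575,r3:Add1
cycle 25: - // r0:230,r1:30,r2:575,r3:Add1

STATUS = VALUE 575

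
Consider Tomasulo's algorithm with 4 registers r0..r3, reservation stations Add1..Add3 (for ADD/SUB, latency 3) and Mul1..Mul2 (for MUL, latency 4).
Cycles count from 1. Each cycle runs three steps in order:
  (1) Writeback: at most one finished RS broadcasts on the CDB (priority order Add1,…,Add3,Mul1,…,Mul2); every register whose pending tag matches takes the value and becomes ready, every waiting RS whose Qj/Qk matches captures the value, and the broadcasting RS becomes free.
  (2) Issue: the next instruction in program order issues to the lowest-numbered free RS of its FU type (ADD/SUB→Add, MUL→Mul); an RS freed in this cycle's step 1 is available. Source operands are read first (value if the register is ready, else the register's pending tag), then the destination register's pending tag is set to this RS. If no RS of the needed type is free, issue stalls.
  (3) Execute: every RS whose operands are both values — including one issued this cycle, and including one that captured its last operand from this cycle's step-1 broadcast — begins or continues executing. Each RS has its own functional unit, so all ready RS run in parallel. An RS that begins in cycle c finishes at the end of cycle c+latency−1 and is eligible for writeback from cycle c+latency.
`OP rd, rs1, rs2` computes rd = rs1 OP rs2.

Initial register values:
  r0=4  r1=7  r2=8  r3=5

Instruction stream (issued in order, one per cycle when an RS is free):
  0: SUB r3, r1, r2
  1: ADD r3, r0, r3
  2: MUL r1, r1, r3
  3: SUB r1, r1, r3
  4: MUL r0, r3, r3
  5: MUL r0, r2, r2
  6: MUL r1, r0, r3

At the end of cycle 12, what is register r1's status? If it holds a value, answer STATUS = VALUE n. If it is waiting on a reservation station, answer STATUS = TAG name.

cycle 1: issue SUB r3<-Add1 // r0:4,r1:7,r2:8,r3:Add1
cycle 2: issue ADD r3<-Add2 // r0:4,r1:7,r2:8,r3:Add2
cycle 3: issue MUL r1<-Mul1 // r0:4,r1:Mul1,r2:8,r3:Add2
cycle 4: CDB Add1=-1; issue SUB r1<-Add1 // r0:4,r1:Add1,r2:8,r3:Add2
cycle 5: issue MUL r0<-Mul2 // r0:Mul2,r1:Add1,r2:8,r3:Add2
cycle 6: stall // r0:Mul2,r1:Add1,r2:8,r3:Add2
cycle 7: CDB Add2=3; stall // r0:Mul2,r1:Add1,r2:8,r3:3
cycle 8: stall // r0:Mul2,r1:Add1,r2:8,r3:3
cycle 9: stall // r0:Mul2,r1:Add1,r2:8,r3:3
cycle 10: stall // r0:Mul2,r1:Add1,r2:8,r3:3
cycle 11: CDB Mul1=21; issue MUL r0<-Mul1 // r0:Mul1,r1:Add1,r2:8,r3:3
cycle 12: CDB Mul2=9; issue MUL r1<-Mul2 // r0:Mul1,r1:Mul2,r2:8,r3:3

STATUS = TAG Mul2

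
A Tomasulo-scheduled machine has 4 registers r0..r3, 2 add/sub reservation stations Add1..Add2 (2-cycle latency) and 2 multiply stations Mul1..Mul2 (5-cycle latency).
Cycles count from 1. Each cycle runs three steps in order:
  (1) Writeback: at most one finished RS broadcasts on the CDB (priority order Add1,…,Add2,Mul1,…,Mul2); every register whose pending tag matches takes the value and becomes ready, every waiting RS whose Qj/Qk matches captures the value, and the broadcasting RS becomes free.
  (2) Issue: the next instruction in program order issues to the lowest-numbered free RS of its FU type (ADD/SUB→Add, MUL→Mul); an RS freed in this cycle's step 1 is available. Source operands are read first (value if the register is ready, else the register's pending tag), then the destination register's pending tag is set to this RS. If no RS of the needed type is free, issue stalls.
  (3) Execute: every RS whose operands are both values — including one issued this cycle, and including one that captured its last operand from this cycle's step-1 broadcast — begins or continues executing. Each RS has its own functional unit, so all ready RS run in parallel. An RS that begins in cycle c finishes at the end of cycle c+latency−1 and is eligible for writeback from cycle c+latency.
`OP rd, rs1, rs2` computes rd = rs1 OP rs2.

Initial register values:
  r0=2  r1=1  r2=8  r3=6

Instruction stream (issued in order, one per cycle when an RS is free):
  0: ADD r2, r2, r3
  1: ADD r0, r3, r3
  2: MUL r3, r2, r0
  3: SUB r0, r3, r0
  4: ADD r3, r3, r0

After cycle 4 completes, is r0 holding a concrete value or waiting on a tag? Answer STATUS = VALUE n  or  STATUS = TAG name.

  c1: issue ADD r2<-Add1  regs: r0:2,r1:1,r2:Add1,r3:6
  c2: issue ADD r0<-Add2  regs: r0:Add2,r1:1,r2:Add1,r3:6
  c3: CDB Add1=14; issue MUL r3<-Mul1  regs: r0:Add2,r1:1,r2:14,r3:Mul1
  c4: CDB Add2=12; issue SUB r0<-Add1  regs: r0:Add1,r1:1,r2:14,r3:Mul1

STATUS = TAG Add1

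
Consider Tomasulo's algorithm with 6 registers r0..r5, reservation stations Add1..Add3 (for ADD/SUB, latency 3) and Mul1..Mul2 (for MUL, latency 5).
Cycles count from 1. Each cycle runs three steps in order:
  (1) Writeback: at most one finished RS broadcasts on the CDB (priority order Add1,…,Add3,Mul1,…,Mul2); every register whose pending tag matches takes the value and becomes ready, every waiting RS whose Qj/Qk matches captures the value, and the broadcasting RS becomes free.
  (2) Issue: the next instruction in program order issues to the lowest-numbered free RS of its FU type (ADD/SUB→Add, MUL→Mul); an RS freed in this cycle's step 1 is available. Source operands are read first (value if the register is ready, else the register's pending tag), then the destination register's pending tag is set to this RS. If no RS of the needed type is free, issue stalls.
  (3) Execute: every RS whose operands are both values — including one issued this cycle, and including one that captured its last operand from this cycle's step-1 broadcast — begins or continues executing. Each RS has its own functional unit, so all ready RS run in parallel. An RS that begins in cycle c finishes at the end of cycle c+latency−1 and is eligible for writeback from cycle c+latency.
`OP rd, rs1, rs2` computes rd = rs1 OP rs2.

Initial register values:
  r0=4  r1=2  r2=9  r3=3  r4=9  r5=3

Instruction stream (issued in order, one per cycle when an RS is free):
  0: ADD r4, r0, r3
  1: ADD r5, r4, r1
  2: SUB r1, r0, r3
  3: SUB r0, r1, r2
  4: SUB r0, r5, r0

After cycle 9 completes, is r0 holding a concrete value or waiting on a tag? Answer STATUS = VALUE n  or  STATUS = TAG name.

STATUS = TAG Add3

c1: issue ADD r4<-Add1 | r0:4,r1:2,r2:9,r3:3,r4:Add1,r5:3
c2: issue ADD r5<-Add2 | r0:4,r1:2,r2:9,r3:3,r4:Add1,r5:Add2
c3: issue SUB r1<-Add3 | r0:4,r1:Add3,r2:9,r3:3,r4:Add1,r5:Add2
c4: CDB Add1=7; issue SUB r0<-Add1 | r0:Add1,r1:Add3,r2:9,r3:3,r4:7,r5:Add2
c5: stall | r0:Add1,r1:Add3,r2:9,r3:3,r4:7,r5:Add2
c6: CDB Add3=1; issue SUB r0<-Add3 | r0:Add3,r1:1,r2:9,r3:3,r4:7,r5:Add2
c7: CDB Add2=9 | r0:Add3,r1:1,r2:9,r3:3,r4:7,r5:9
c8: - | r0:Add3,r1:1,r2:9,r3:3,r4:7,r5:9
c9: CDB Add1=-8 | r0:Add3,r1:1,r2:9,r3:3,r4:7,r5:9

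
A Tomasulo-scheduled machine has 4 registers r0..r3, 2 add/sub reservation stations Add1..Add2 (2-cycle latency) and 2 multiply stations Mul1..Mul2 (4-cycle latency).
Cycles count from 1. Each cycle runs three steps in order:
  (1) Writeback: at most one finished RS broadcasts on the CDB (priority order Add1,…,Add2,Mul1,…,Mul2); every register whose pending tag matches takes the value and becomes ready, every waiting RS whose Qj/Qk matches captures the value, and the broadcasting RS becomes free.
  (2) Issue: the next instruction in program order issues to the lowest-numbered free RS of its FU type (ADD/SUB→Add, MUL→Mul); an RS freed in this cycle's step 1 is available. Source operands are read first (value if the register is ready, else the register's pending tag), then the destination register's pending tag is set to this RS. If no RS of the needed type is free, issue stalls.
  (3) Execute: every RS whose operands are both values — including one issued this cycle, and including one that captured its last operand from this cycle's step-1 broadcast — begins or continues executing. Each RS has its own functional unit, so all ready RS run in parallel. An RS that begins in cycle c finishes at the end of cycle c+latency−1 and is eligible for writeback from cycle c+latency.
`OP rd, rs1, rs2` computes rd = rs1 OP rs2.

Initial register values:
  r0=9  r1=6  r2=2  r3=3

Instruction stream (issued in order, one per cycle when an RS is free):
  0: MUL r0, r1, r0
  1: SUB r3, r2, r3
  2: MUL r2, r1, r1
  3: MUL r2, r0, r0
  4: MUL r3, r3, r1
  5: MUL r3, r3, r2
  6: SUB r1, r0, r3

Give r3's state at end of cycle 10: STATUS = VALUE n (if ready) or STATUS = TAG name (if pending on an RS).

c1: issue MUL r0<-Mul1 | r0:Mul1,r1:6,r2:2,r3:3
c2: issue SUB r3<-Add1 | r0:Mul1,r1:6,r2:2,r3:Add1
c3: issue MUL r2<-Mul2 | r0:Mul1,r1:6,r2:Mul2,r3:Add1
c4: CDB Add1=-1; stall | r0:Mul1,r1:6,r2:Mul2,r3:-1
c5: CDB Mul1=54; issue MUL r2<-Mul1 | r0:54,r1:6,r2:Mul1,r3:-1
c6: stall | r0:54,r1:6,r2:Mul1,r3:-1
c7: CDB Mul2=36; issue MUL r3<-Mul2 | r0:54,r1:6,r2:Mul1,r3:Mul2
c8: stall | r0:54,r1:6,r2:Mul1,r3:Mul2
c9: CDB Mul1=2916; issue MUL r3<-Mul1 | r0:54,r1:6,r2:2916,r3:Mul1
c10: issue SUB r1<-Add1 | r0:54,r1:Add1,r2:2916,r3:Mul1

STATUS = TAG Mul1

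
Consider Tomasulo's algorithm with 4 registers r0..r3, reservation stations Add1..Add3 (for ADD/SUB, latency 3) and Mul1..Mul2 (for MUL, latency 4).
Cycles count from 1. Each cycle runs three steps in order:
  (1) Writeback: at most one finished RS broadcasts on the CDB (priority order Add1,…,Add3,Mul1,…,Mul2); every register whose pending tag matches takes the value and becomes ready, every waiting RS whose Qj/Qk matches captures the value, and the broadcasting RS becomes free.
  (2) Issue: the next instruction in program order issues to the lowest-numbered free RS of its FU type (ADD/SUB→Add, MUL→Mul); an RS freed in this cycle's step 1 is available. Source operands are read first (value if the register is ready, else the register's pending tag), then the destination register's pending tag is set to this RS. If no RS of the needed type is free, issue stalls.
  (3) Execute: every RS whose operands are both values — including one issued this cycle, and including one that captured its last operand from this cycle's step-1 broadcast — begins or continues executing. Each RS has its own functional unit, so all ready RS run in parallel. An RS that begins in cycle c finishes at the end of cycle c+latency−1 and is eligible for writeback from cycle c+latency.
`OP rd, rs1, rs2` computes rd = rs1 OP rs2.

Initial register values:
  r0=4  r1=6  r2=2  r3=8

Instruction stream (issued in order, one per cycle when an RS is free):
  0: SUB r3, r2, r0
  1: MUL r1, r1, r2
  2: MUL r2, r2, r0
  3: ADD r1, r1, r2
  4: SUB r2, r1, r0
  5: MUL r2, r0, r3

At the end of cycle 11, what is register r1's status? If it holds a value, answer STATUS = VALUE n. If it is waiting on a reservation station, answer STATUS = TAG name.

STATUS = VALUE 20

cycle 1: issue SUB r3<-Add1 // r0:4,r1:6,r2:2,r3:Add1
cycle 2: issue MUL r1<-Mul1 // r0:4,r1:Mul1,r2:2,r3:Add1
cycle 3: issue MUL r2<-Mul2 // r0:4,r1:Mul1,r2:Mul2,r3:Add1
cycle 4: CDB Add1=-2; issue ADD r1<-Add1 // r0:4,r1:Add1,r2:Mul2,r3:-2
cycle 5: issue SUB r2<-Add2 // r0:4,r1:Add1,r2:Add2,r3:-2
cycle 6: CDB Mul1=12; issue MUL r2<-Mul1 // r0:4,r1:Add1,r2:Mul1,r3:-2
cycle 7: CDB Mul2=8 // r0:4,r1:Add1,r2:Mul1,r3:-2
cycle 8: - // r0:4,r1:Add1,r2:Mul1,r3:-2
cycle 9: - // r0:4,r1:Add1,r2:Mul1,r3:-2
cycle 10: CDB Add1=20 // r0:4,r1:20,r2:Mul1,r3:-2
cycle 11: CDB Mul1=-8 // r0:4,r1:20,r2:-8,r3:-2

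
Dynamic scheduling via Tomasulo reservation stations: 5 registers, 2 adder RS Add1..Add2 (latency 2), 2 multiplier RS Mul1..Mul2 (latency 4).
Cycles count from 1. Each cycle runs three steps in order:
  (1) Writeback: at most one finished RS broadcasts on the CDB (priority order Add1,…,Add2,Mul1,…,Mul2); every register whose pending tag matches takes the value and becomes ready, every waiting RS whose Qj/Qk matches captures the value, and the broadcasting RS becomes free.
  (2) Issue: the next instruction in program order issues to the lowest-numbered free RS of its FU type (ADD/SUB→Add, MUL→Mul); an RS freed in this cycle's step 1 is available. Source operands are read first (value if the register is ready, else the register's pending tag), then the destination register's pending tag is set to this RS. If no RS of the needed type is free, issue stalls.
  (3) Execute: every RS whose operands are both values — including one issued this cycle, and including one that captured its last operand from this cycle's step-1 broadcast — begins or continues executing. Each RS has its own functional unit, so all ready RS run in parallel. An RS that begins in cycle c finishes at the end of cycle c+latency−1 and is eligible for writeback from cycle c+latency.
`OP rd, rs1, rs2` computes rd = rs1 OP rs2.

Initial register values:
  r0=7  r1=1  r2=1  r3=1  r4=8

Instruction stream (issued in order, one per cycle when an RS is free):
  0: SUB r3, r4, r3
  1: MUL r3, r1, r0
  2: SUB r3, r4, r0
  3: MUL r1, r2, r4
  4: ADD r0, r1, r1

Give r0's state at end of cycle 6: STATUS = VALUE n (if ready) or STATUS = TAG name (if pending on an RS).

STATUS = TAG Add1

  c1: issue SUB r3<-Add1  regs: r0:7,r1:1,r2:1,r3:Add1,r4:8
  c2: issue MUL r3<-Mul1  regs: r0:7,r1:1,r2:1,r3:Mul1,r4:8
  c3: CDB Add1=7; issue SUB r3<-Add1  regs: r0:7,r1:1,r2:1,r3:Add1,r4:8
  c4: issue MUL r1<-Mul2  regs: r0:7,r1:Mul2,r2:1,r3:Add1,r4:8
  c5: CDB Add1=1; issue ADD r0<-Add1  regs: r0:Add1,r1:Mul2,r2:1,r3:1,r4:8
  c6: CDB Mul1=7  regs: r0:Add1,r1:Mul2,r2:1,r3:1,r4:8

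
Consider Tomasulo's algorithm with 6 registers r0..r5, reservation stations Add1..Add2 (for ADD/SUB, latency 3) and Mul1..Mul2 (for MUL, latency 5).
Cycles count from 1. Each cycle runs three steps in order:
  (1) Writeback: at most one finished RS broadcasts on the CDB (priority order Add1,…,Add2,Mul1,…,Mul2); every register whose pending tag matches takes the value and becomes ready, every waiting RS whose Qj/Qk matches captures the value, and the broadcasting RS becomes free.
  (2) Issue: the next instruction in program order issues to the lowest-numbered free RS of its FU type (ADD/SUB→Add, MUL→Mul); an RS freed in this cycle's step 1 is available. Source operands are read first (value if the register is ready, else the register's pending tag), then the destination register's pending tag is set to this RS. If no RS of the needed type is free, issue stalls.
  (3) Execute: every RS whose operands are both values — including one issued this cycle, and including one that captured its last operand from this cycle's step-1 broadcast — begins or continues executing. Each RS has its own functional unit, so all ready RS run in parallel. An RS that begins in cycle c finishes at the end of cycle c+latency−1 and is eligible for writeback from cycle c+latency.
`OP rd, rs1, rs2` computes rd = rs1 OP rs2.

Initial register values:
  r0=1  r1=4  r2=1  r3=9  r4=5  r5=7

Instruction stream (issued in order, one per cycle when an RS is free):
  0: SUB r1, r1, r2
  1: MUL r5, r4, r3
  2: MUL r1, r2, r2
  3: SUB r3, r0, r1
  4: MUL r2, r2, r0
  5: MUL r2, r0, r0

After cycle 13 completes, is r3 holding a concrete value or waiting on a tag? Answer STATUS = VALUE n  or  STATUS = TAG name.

STATUS = VALUE 0

c1: issue SUB r1<-Add1 | r0:1,r1:Add1,r2:1,r3:9,r4:5,r5:7
c2: issue MUL r5<-Mul1 | r0:1,r1:Add1,r2:1,r3:9,r4:5,r5:Mul1
c3: issue MUL r1<-Mul2 | r0:1,r1:Mul2,r2:1,r3:9,r4:5,r5:Mul1
c4: CDB Add1=3; issue SUB r3<-Add1 | r0:1,r1:Mul2,r2:1,r3:Add1,r4:5,r5:Mul1
c5: stall | r0:1,r1:Mul2,r2:1,r3:Add1,r4:5,r5:Mul1
c6: stall | r0:1,r1:Mul2,r2:1,r3:Add1,r4:5,r5:Mul1
c7: CDB Mul1=45; issue MUL r2<-Mul1 | r0:1,r1:Mul2,r2:Mul1,r3:Add1,r4:5,r5:45
c8: CDB Mul2=1; issue MUL r2<-Mul2 | r0:1,r1:1,r2:Mul2,r3:Add1,r4:5,r5:45
c9: - | r0:1,r1:1,r2:Mul2,r3:Add1,r4:5,r5:45
c10: - | r0:1,r1:1,r2:Mul2,r3:Add1,r4:5,r5:45
c11: CDB Add1=0 | r0:1,r1:1,r2:Mul2,r3:0,r4:5,r5:45
c12: CDB Mul1=1 | r0:1,r1:1,r2:Mul2,r3:0,r4:5,r5:45
c13: CDB Mul2=1 | r0:1,r1:1,r2:1,r3:0,r4:5,r5:45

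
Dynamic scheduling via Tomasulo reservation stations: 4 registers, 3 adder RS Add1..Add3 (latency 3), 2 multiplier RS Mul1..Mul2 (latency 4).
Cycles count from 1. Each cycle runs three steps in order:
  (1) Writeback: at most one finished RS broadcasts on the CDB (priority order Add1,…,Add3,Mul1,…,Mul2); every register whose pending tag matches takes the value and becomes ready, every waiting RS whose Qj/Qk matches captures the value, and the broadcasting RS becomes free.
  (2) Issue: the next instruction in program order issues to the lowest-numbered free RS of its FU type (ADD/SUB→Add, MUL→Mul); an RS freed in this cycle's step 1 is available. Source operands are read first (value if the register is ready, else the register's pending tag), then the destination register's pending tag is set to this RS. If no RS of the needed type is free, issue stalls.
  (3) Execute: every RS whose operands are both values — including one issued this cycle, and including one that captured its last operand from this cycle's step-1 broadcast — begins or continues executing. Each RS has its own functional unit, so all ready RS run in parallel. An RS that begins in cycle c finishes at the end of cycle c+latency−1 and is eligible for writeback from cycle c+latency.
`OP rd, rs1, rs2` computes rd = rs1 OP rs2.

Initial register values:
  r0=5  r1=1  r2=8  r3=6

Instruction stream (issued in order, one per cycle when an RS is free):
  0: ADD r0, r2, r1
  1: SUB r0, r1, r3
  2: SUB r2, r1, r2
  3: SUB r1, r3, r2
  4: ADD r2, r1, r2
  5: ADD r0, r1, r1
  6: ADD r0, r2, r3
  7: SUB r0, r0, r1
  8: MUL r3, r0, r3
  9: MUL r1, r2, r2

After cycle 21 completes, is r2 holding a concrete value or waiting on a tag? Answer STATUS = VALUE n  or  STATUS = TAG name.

  c1: issue ADD r0<-Add1  regs: r0:Add1,r1:1,r2:8,r3:6
  c2: issue SUB r0<-Add2  regs: r0:Add2,r1:1,r2:8,r3:6
  c3: issue SUB r2<-Add3  regs: r0:Add2,r1:1,r2:Add3,r3:6
  c4: CDB Add1=9; issue SUB r1<-Add1  regs: r0:Add2,r1:Add1,r2:Add3,r3:6
  c5: CDB Add2=-5; issue ADD r2<-Add2  regs: r0:-5,r1:Add1,r2:Add2,r3:6
  c6: CDB Add3=-7; issue ADD r0<-Add3  regs: r0:Add3,r1:Add1,r2:Add2,r3:6
  c7: stall  regs: r0:Add3,r1:Add1,r2:Add2,r3:6
  c8: stall  regs: r0:Add3,r1:Add1,r2:Add2,r3:6
  c9: CDB Add1=13; issue ADD r0<-Add1  regs: r0:Add1,r1:13,r2:Add2,r3:6
  c10: stall  regs: r0:Add1,r1:13,r2:Add2,r3:6
  c11: stall  regs: r0:Add1,r1:13,r2:Add2,r3:6
  c12: CDB Add2=6; issue SUB r0<-Add2  regs: r0:Add2,r1:13,r2:6,r3:6
  c13: CDB Add3=26; issue MUL r3<-Mul1  regs: r0:Add2,r1:13,r2:6,r3:Mul1
  c14: issue MUL r1<-Mul2  regs: r0:Add2,r1:Mul2,r2:6,r3:Mul1
  c15: CDB Add1=12  regs: r0:Add2,r1:Mul2,r2:6,r3:Mul1
  c16: -  regs: r0:Add2,r1:Mul2,r2:6,r3:Mul1
  c17: -  regs: r0:Add2,r1:Mul2,r2:6,r3:Mul1
  c18: CDB Add2=-1  regs: r0:-1,r1:Mul2,r2:6,r3:Mul1
  c19: CDB Mul2=36  regs: r0:-1,r1:36,r2:6,r3:Mul1
  c20: -  regs: r0:-1,r1:36,r2:6,r3:Mul1
  c21: -  regs: r0:-1,r1:36,r2:6,r3:Mul1

STATUS = VALUE 6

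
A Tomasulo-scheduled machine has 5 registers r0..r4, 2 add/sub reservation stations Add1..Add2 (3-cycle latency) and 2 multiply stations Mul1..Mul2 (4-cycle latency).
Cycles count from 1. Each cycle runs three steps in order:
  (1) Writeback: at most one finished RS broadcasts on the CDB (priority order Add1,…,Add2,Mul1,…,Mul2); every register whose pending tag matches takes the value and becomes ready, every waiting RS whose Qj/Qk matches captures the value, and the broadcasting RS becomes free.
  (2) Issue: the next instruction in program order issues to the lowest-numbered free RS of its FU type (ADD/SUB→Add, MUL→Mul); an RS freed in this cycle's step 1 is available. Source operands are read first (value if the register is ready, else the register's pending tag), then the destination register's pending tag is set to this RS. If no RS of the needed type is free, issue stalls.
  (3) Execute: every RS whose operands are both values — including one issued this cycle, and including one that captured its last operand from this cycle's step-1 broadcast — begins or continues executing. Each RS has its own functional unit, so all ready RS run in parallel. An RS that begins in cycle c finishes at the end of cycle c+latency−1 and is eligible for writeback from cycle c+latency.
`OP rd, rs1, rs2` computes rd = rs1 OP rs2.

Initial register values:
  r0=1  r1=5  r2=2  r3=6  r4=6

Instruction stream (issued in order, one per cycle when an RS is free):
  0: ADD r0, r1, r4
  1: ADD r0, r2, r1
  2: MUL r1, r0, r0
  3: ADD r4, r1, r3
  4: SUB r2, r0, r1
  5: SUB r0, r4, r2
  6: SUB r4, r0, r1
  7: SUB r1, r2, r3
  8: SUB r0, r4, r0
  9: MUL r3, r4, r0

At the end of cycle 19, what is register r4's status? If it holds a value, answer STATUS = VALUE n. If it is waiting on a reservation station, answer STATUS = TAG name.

STATUS = TAG Add2

  c1: issue ADD r0<-Add1  regs: r0:Add1,r1:5,r2:2,r3:6,r4:6
  c2: issue ADD r0<-Add2  regs: r0:Add2,r1:5,r2:2,r3:6,r4:6
  c3: issue MUL r1<-Mul1  regs: r0:Add2,r1:Mul1,r2:2,r3:6,r4:6
  c4: CDB Add1=11; issue ADD r4<-Add1  regs: r0:Add2,r1:Mul1,r2:2,r3:6,r4:Add1
  c5: CDB Add2=7; issue SUB r2<-Add2  regs: r0:7,r1:Mul1,r2:Add2,r3:6,r4:Add1
  c6: stall  regs: r0:7,r1:Mul1,r2:Add2,r3:6,r4:Add1
  c7: stall  regs: r0:7,r1:Mul1,r2:Add2,r3:6,r4:Add1
  c8: stall  regs: r0:7,r1:Mul1,r2:Add2,r3:6,r4:Add1
  c9: CDB Mul1=49; stall  regs: r0:7,r1:49,r2:Add2,r3:6,r4:Add1
  c10: stall  regs: r0:7,r1:49,r2:Add2,r3:6,r4:Add1
  c11: stall  regs: r0:7,r1:49,r2:Add2,r3:6,r4:Add1
  c12: CDB Add1=55; issue SUB r0<-Add1  regs: r0:Add1,r1:49,r2:Add2,r3:6,r4:55
  c13: CDB Add2=-42; issue SUB r4<-Add2  regs: r0:Add1,r1:49,r2:-42,r3:6,r4:Add2
  c14: stall  regs: r0:Add1,r1:49,r2:-42,r3:6,r4:Add2
  c15: stall  regs: r0:Add1,r1:49,r2:-42,r3:6,r4:Add2
  c16: CDB Add1=97; issue SUB r1<-Add1  regs: r0:97,r1:Add1,r2:-42,r3:6,r4:Add2
  c17: stall  regs: r0:97,r1:Add1,r2:-42,r3:6,r4:Add2
  c18: stall  regs: r0:97,r1:Add1,r2:-42,r3:6,r4:Add2
  c19: CDB Add1=-48; issue SUB r0<-Add1  regs: r0:Add1,r1:-48,r2:-42,r3:6,r4:Add2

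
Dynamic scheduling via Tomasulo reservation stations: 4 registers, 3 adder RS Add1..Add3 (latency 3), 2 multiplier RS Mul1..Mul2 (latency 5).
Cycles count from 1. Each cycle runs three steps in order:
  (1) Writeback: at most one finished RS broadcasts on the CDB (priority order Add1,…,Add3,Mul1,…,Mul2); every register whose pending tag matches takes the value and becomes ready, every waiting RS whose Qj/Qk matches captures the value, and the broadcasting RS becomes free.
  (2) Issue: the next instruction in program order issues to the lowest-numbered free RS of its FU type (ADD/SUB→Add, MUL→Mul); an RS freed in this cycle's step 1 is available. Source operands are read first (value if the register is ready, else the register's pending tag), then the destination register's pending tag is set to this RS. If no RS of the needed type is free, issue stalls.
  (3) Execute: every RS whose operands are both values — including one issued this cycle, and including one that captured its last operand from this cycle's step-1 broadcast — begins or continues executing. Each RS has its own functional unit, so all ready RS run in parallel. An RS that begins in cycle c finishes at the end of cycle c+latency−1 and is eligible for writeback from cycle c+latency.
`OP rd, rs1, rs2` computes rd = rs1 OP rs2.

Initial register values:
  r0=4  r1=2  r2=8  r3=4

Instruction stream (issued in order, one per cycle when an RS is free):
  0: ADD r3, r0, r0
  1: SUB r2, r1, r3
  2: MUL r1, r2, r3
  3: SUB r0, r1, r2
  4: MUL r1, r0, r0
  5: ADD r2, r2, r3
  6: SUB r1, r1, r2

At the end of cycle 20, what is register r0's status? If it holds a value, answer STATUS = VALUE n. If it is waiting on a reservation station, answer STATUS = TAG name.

c1: issue ADD r3<-Add1 | r0:4,r1:2,r2:8,r3:Add1
c2: issue SUB r2<-Add2 | r0:4,r1:2,r2:Add2,r3:Add1
c3: issue MUL r1<-Mul1 | r0:4,r1:Mul1,r2:Add2,r3:Add1
c4: CDB Add1=8; issue SUB r0<-Add1 | r0:Add1,r1:Mul1,r2:Add2,r3:8
c5: issue MUL r1<-Mul2 | r0:Add1,r1:Mul2,r2:Add2,r3:8
c6: issue ADD r2<-Add3 | r0:Add1,r1:Mul2,r2:Add3,r3:8
c7: CDB Add2=-6; issue SUB r1<-Add2 | r0:Add1,r1:Add2,r2:Add3,r3:8
c8: - | r0:Add1,r1:Add2,r2:Add3,r3:8
c9: - | r0:Add1,r1:Add2,r2:Add3,r3:8
c10: CDB Add3=2 | r0:Add1,r1:Add2,r2:2,r3:8
c11: - | r0:Add1,r1:Add2,r2:2,r3:8
c12: CDB Mul1=-48 | r0:Add1,r1:Add2,r2:2,r3:8
c13: - | r0:Add1,r1:Add2,r2:2,r3:8
c14: - | r0:Add1,r1:Add2,r2:2,r3:8
c15: CDB Add1=-42 | r0:-42,r1:Add2,r2:2,r3:8
c16: - | r0:-42,r1:Add2,r2:2,r3:8
c17: - | r0:-42,r1:Add2,r2:2,r3:8
c18: - | r0:-42,r1:Add2,r2:2,r3:8
c19: - | r0:-42,r1:Add2,r2:2,r3:8
c20: CDB Mul2=1764 | r0:-42,r1:Add2,r2:2,r3:8

STATUS = VALUE -42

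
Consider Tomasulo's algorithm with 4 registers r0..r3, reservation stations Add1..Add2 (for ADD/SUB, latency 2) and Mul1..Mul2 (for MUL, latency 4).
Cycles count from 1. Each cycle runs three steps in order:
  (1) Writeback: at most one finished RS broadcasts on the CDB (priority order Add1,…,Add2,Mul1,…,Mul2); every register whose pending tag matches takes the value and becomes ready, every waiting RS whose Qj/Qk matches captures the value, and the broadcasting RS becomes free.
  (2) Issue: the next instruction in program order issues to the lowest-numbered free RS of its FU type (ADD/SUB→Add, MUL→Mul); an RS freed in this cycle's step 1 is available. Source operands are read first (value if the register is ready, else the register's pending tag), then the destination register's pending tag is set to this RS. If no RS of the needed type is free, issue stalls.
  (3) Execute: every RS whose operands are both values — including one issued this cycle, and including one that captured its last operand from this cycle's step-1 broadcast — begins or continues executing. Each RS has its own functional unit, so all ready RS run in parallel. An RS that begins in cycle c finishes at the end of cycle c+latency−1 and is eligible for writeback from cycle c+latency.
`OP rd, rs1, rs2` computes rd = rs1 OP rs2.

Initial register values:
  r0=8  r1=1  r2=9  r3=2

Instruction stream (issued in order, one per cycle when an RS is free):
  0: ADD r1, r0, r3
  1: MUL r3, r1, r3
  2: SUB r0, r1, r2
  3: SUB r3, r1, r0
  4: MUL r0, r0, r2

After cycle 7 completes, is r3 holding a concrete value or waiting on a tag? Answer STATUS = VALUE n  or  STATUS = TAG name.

c1: issue ADD r1<-Add1 | r0:8,r1:Add1,r2:9,r3:2
c2: issue MUL r3<-Mul1 | r0:8,r1:Add1,r2:9,r3:Mul1
c3: CDB Add1=10; issue SUB r0<-Add1 | r0:Add1,r1:10,r2:9,r3:Mul1
c4: issue SUB r3<-Add2 | r0:Add1,r1:10,r2:9,r3:Add2
c5: CDB Add1=1; issue MUL r0<-Mul2 | r0:Mul2,r1:10,r2:9,r3:Add2
c6: - | r0:Mul2,r1:10,r2:9,r3:Add2
c7: CDB Add2=9 | r0:Mul2,r1:10,r2:9,r3:9

STATUS = VALUE 9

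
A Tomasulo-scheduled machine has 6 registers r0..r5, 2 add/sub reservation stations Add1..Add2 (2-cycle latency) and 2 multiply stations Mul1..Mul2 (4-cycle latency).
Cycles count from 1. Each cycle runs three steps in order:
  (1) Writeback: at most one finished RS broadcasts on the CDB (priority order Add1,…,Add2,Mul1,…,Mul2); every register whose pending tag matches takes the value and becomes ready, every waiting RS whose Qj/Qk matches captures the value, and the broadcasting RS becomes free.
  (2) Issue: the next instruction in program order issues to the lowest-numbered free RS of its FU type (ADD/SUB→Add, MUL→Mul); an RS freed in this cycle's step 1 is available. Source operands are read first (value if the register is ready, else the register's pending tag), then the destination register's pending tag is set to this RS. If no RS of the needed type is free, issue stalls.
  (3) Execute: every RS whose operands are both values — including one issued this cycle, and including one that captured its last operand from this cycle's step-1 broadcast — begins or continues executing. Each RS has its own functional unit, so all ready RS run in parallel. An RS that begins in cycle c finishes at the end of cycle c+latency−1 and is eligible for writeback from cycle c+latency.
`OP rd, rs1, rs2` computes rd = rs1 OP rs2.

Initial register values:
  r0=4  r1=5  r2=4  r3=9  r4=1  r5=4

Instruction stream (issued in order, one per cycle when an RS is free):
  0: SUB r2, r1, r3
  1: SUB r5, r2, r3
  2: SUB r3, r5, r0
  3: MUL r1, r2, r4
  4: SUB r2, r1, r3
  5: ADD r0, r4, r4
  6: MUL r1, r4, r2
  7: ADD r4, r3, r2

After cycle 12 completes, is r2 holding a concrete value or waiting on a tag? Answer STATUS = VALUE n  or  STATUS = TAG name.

cycle 1: issue SUB r2<-Add1 // r0:4,r1:5,r2:Add1,r3:9,r4:1,r5:4
cycle 2: issue SUB r5<-Add2 // r0:4,r1:5,r2:Add1,r3:9,r4:1,r5:Add2
cycle 3: CDB Add1=-4; issue SUB r3<-Add1 // r0:4,r1:5,r2:-4,r3:Add1,r4:1,r5:Add2
cycle 4: issue MUL r1<-Mul1 // r0:4,r1:Mul1,r2:-4,r3:Add1,r4:1,r5:Add2
cycle 5: CDB Add2=-13; issue SUB r2<-Add2 // r0:4,r1:Mul1,r2:Add2,r3:Add1,r4:1,r5:-13
cycle 6: stall // r0:4,r1:Mul1,r2:Add2,r3:Add1,r4:1,r5:-13
cycle 7: CDB Add1=-17; issue ADD r0<-Add1 // r0:Add1,r1:Mul1,r2:Add2,r3:-17,r4:1,r5:-13
cycle 8: CDB Mul1=-4; issue MUL r1<-Mul1 // r0:Add1,r1:Mul1,r2:Add2,r3:-17,r4:1,r5:-13
cycle 9: CDB Add1=2; issue ADD r4<-Add1 // r0:2,r1:Mul1,r2:Add2,r3:-17,r4:Add1,r5:-13
cycle 10: CDB Add2=13 // r0:2,r1:Mul1,r2:13,r3:-17,r4:Add1,r5:-13
cycle 11: - // r0:2,r1:Mul1,r2:13,r3:-17,r4:Add1,r5:-13
cycle 12: CDB Add1=-4 // r0:2,r1:Mul1,r2:13,r3:-17,r4:-4,r5:-13

STATUS = VALUE 13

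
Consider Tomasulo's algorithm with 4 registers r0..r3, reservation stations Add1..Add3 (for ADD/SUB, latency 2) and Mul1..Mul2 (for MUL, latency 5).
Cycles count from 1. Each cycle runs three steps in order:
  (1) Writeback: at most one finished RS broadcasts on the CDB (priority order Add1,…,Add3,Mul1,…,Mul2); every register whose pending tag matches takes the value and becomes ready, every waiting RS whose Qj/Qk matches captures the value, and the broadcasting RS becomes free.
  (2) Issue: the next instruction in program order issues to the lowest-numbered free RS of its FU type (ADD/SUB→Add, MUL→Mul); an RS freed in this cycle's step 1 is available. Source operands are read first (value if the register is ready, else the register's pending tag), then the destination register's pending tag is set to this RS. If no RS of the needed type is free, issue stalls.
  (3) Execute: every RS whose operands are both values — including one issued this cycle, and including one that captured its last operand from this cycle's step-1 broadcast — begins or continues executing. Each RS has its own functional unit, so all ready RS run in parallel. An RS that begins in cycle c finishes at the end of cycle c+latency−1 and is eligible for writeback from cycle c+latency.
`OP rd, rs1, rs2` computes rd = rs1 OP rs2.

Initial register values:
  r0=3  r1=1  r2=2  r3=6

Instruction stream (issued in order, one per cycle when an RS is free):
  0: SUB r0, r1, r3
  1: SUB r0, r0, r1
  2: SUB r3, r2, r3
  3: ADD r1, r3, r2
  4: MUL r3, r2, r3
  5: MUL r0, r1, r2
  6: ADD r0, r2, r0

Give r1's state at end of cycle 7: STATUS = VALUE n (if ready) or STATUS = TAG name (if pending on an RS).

STATUS = VALUE -2

  c1: issue SUB r0<-Add1  regs: r0:Add1,r1:1,r2:2,r3:6
  c2: issue SUB r0<-Add2  regs: r0:Add2,r1:1,r2:2,r3:6
  c3: CDB Add1=-5; issue SUB r3<-Add1  regs: r0:Add2,r1:1,r2:2,r3:Add1
  c4: issue ADD r1<-Add3  regs: r0:Add2,r1:Add3,r2:2,r3:Add1
  c5: CDB Add1=-4; issue MUL r3<-Mul1  regs: r0:Add2,r1:Add3,r2:2,r3:Mul1
  c6: CDB Add2=-6; issue MUL r0<-Mul2  regs: r0:Mul2,r1:Add3,r2:2,r3:Mul1
  c7: CDB Add3=-2; issue ADD r0<-Add1  regs: r0:Add1,r1:-2,r2:2,r3:Mul1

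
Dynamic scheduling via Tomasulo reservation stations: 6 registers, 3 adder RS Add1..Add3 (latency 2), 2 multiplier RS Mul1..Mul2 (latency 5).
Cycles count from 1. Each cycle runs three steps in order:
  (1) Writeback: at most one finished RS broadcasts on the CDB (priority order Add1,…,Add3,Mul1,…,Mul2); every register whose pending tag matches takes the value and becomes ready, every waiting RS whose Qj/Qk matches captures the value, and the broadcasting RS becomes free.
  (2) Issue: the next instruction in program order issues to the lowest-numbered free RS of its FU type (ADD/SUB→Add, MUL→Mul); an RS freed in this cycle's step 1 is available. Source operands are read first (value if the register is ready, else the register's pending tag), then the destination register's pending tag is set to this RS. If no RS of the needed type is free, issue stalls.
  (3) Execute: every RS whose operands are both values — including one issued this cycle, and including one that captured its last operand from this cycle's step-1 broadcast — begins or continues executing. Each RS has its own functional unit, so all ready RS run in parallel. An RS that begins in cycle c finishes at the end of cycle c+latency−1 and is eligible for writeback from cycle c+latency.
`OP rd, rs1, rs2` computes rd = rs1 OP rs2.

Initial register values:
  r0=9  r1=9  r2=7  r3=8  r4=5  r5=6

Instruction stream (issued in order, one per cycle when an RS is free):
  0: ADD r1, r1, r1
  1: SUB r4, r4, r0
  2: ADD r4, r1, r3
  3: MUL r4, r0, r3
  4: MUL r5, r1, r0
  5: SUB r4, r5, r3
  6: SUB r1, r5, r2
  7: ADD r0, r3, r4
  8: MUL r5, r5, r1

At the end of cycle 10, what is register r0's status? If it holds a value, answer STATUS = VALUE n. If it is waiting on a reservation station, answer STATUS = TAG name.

  c1: issue ADD r1<-Add1  regs: r0:9,r1:Add1,r2:7,r3:8,r4:5,r5:6
  c2: issue SUB r4<-Add2  regs: r0:9,r1:Add1,r2:7,r3:8,r4:Add2,r5:6
  c3: CDB Add1=18; issue ADD r4<-Add1  regs: r0:9,r1:18,r2:7,r3:8,r4:Add1,r5:6
  c4: CDB Add2=-4; issue MUL r4<-Mul1  regs: r0:9,r1:18,r2:7,r3:8,r4:Mul1,r5:6
  c5: CDB Add1=26; issue MUL r5<-Mul2  regs: r0:9,r1:18,r2:7,r3:8,r4:Mul1,r5:Mul2
  c6: issue SUB r4<-Add1  regs: r0:9,r1:18,r2:7,r3:8,r4:Add1,r5:Mul2
  c7: issue SUB r1<-Add2  regs: r0:9,r1:Add2,r2:7,r3:8,r4:Add1,r5:Mul2
  c8: issue ADD r0<-Add3  regs: r0:Add3,r1:Add2,r2:7,r3:8,r4:Add1,r5:Mul2
  c9: CDB Mul1=72; issue MUL r5<-Mul1  regs: r0:Add3,r1:Add2,r2:7,r3:8,r4:Add1,r5:Mul1
  c10: CDB Mul2=162  regs: r0:Add3,r1:Add2,r2:7,r3:8,r4:Add1,r5:Mul1

STATUS = TAG Add3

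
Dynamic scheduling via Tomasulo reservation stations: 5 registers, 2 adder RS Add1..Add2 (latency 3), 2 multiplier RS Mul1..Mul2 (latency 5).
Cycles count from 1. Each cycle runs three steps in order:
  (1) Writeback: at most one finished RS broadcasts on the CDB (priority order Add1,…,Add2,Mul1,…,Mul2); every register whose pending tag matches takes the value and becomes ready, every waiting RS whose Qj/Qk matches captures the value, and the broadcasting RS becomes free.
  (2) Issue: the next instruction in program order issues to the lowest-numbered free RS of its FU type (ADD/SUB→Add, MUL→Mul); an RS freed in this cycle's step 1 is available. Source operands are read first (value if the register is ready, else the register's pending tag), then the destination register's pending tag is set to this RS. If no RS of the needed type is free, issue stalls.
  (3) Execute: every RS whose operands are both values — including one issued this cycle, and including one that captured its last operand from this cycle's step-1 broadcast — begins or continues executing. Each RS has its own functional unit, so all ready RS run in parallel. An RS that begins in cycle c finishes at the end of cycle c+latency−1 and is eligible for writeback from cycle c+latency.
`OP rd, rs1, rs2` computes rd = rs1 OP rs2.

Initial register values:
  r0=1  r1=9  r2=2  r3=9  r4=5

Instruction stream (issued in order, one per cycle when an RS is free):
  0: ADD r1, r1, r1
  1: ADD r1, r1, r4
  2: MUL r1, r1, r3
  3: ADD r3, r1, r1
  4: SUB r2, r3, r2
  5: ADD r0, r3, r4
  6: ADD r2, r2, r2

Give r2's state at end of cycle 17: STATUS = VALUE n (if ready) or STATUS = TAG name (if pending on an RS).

STATUS = TAG Add2

c1: issue ADD r1<-Add1 | r0:1,r1:Add1,r2:2,r3:9,r4:5
c2: issue ADD r1<-Add2 | r0:1,r1:Add2,r2:2,r3:9,r4:5
c3: issue MUL r1<-Mul1 | r0:1,r1:Mul1,r2:2,r3:9,r4:5
c4: CDB Add1=18; issue ADD r3<-Add1 | r0:1,r1:Mul1,r2:2,r3:Add1,r4:5
c5: stall | r0:1,r1:Mul1,r2:2,r3:Add1,r4:5
c6: stall | r0:1,r1:Mul1,r2:2,r3:Add1,r4:5
c7: CDB Add2=23; issue SUB r2<-Add2 | r0:1,r1:Mul1,r2:Add2,r3:Add1,r4:5
c8: stall | r0:1,r1:Mul1,r2:Add2,r3:Add1,r4:5
c9: stall | r0:1,r1:Mul1,r2:Add2,r3:Add1,r4:5
c10: stall | r0:1,r1:Mul1,r2:Add2,r3:Add1,r4:5
c11: stall | r0:1,r1:Mul1,r2:Add2,r3:Add1,r4:5
c12: CDB Mul1=207; stall | r0:1,r1:207,r2:Add2,r3:Add1,r4:5
c13: stall | r0:1,r1:207,r2:Add2,r3:Add1,r4:5
c14: stall | r0:1,r1:207,r2:Add2,r3:Add1,r4:5
c15: CDB Add1=414; issue ADD r0<-Add1 | r0:Add1,r1:207,r2:Add2,r3:414,r4:5
c16: stall | r0:Add1,r1:207,r2:Add2,r3:414,r4:5
c17: stall | r0:Add1,r1:207,r2:Add2,r3:414,r4:5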